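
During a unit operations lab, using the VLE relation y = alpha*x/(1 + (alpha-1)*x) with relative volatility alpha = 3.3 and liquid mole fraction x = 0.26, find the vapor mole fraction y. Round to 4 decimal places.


y = alpha*x / (1 + (alpha-1)*x)
y = 3.3*0.26 / (1 + (3.3-1)*0.26)
y = 0.858 / (1 + 0.598)
y = 0.858 / 1.598
y = 0.5369


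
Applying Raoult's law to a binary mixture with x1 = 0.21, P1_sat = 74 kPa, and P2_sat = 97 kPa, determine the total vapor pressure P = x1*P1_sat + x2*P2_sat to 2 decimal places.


P = x1*P1_sat + x2*P2_sat
x2 = 1 - x1 = 1 - 0.21 = 0.79
P = 0.21*74 + 0.79*97
P = 15.54 + 76.63
P = 92.17 kPa


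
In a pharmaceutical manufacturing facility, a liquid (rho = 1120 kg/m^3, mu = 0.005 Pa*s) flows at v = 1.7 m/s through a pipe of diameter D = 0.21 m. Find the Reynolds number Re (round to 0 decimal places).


Re = rho * v * D / mu
Re = 1120 * 1.7 * 0.21 / 0.005
Re = 399.84 / 0.005
Re = 79968


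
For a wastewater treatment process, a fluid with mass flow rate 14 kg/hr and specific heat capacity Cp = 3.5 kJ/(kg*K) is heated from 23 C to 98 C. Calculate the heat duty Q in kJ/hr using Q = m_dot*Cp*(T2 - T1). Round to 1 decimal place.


Q = m_dot * Cp * (T2 - T1)
Q = 14 * 3.5 * (98 - 23)
Q = 14 * 3.5 * 75
Q = 3675.0 kJ/hr


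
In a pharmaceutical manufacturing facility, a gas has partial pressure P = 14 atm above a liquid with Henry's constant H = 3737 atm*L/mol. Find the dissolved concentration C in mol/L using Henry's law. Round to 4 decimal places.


C = P / H
C = 14 / 3737
C = 0.0037 mol/L


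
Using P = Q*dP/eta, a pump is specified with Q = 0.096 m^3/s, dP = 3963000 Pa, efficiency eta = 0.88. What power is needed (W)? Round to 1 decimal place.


P = Q * dP / eta
P = 0.096 * 3963000 / 0.88
P = 380448.0 / 0.88
P = 432327.3 W


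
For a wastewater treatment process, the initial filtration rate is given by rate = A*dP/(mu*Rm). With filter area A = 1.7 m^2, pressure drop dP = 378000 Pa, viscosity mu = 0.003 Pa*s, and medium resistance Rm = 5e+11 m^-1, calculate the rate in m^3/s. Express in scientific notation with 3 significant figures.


rate = A * dP / (mu * Rm)
rate = 1.7 * 378000 / (0.003 * 5e+11)
rate = 642600.0 / 1.500e+09
rate = 4.28e-04 m^3/s


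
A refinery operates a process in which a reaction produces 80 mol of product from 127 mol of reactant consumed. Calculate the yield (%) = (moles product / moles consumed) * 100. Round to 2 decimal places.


Yield = (moles product / moles consumed) * 100%
Yield = (80 / 127) * 100
Yield = 0.6299 * 100
Yield = 62.99%


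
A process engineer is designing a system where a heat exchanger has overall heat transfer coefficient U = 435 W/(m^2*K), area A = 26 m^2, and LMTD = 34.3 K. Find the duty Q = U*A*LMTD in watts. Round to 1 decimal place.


Q = U * A * LMTD
Q = 435 * 26 * 34.3
Q = 387933.0 W


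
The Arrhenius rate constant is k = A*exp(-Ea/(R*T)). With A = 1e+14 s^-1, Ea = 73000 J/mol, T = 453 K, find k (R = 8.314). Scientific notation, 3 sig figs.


k = A * exp(-Ea/(R*T))
k = 1e+14 * exp(-73000 / (8.314 * 453))
k = 1e+14 * exp(-19.382716)
k = 3.82e+05


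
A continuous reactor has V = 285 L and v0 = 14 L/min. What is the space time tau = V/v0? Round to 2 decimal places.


tau = V / v0
tau = 285 / 14
tau = 20.36 min


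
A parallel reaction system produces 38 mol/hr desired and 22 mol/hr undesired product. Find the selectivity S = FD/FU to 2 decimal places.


S = desired product rate / undesired product rate
S = 38 / 22
S = 1.73


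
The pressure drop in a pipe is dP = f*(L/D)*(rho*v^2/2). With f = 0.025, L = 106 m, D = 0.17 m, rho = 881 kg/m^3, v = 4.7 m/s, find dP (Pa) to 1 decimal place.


dP = f * (L/D) * (rho*v^2/2)
dP = 0.025 * (106/0.17) * (881*4.7^2/2)
L/D = 623.52941176
rho*v^2/2 = 881*22.09/2 = 9730.645
dP = 0.025 * 623.52941176 * 9730.645
dP = 151683.6 Pa


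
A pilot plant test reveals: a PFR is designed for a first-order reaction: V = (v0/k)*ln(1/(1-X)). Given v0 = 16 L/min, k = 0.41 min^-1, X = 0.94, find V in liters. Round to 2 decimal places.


V = (v0/k) * ln(1/(1-X))
V = (16/0.41) * ln(1/(1-0.94))
V = 39.02439 * ln(16.666667)
V = 39.02439 * 2.813411
V = 109.79 L


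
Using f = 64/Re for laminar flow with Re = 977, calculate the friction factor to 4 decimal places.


f = 64 / Re
f = 64 / 977
f = 0.0655


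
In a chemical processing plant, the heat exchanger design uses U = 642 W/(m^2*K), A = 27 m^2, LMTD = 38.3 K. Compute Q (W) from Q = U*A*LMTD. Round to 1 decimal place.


Q = U * A * LMTD
Q = 642 * 27 * 38.3
Q = 663892.2 W


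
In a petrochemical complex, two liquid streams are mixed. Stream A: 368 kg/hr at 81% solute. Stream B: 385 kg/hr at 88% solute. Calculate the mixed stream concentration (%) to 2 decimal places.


Mass balance on solute: F1*x1 + F2*x2 = F3*x3
F3 = F1 + F2 = 368 + 385 = 753 kg/hr
x3 = (F1*x1 + F2*x2)/F3
x3 = (368*0.81 + 385*0.88) / 753
x3 = 84.58%


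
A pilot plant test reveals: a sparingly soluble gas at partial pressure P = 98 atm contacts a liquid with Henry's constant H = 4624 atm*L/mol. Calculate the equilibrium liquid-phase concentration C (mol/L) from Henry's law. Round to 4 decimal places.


C = P / H
C = 98 / 4624
C = 0.0212 mol/L


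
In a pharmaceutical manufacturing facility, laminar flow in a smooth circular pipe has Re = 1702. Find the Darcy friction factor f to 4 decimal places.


f = 64 / Re
f = 64 / 1702
f = 0.0376


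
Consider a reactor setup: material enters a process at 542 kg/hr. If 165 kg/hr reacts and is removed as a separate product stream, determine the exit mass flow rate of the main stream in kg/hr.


Steady-state mass balance on the main outlet: F_out = F_in - F_removed
F_out = 542 - 165
F_out = 377 kg/hr


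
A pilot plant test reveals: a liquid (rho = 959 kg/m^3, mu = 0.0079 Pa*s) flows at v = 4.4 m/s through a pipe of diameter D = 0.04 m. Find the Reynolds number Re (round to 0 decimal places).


Re = rho * v * D / mu
Re = 959 * 4.4 * 0.04 / 0.0079
Re = 168.784 / 0.0079
Re = 21365


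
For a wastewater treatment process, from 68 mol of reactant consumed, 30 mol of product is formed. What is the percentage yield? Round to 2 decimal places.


Yield = (moles product / moles consumed) * 100%
Yield = (30 / 68) * 100
Yield = 0.4412 * 100
Yield = 44.12%


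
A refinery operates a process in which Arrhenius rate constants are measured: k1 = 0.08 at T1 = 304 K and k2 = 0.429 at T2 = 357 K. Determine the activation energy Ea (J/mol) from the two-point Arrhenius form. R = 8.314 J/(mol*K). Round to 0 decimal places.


Ea = R * ln(k2/k1) / (1/T1 - 1/T2)
ln(k2/k1) = ln(0.429/0.08) = 1.6794303
1/T1 - 1/T2 = 1/304 - 1/357 = 0.000488353236
Ea = 8.314 * 1.6794303 / 0.000488353236
Ea = 28592 J/mol


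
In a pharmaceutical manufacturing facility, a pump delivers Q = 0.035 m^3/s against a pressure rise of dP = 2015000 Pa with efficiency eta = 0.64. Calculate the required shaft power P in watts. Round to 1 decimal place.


P = Q * dP / eta
P = 0.035 * 2015000 / 0.64
P = 70525.0 / 0.64
P = 110195.3 W


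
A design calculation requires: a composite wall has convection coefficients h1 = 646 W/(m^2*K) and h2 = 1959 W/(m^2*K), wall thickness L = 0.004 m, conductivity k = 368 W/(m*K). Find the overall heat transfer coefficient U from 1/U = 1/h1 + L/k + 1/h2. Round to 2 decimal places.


1/U = 1/h1 + L/k + 1/h2
1/U = 1/646 + 0.004/368 + 1/1959
1/U = 0.0015479876 + 1.08696e-05 + 0.0005104645
1/U = 0.0020693217
U = 483.25 W/(m^2*K)


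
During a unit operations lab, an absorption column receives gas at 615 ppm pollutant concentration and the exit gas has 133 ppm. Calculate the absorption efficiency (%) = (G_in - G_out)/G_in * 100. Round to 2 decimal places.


Efficiency = (G_in - G_out) / G_in * 100%
Efficiency = (615 - 133) / 615 * 100
Efficiency = 482 / 615 * 100
Efficiency = 78.37%


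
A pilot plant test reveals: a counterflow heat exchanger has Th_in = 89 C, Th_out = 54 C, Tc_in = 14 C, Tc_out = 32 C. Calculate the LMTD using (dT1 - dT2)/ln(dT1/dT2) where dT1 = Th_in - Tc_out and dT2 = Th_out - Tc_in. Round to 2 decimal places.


dT1 = Th_in - Tc_out = 89 - 32 = 57
dT2 = Th_out - Tc_in = 54 - 14 = 40
LMTD = (dT1 - dT2) / ln(dT1/dT2)
LMTD = (57 - 40) / ln(57/40)
LMTD = 48.00 K


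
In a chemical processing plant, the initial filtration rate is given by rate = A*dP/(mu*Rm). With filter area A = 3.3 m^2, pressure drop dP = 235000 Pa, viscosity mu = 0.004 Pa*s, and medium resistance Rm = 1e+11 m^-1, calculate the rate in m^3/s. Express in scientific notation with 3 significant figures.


rate = A * dP / (mu * Rm)
rate = 3.3 * 235000 / (0.004 * 1e+11)
rate = 775500.0 / 4.000e+08
rate = 1.94e-03 m^3/s


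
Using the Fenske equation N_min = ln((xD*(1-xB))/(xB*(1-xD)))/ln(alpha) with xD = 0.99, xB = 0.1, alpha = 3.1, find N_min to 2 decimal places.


N_min = ln((xD*(1-xB))/(xB*(1-xD))) / ln(alpha)
Numerator inside ln: 0.891 / 0.001 = 891.0
ln(891.0) = 6.792344
ln(alpha) = ln(3.1) = 1.131402
N_min = 6.792344 / 1.131402 = 6.00


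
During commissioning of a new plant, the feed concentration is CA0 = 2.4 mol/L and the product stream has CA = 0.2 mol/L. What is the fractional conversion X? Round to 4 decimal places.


X = (CA0 - CA) / CA0
X = (2.4 - 0.2) / 2.4
X = 2.2 / 2.4
X = 0.9167


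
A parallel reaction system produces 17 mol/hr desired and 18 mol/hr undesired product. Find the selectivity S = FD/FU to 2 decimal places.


S = desired product rate / undesired product rate
S = 17 / 18
S = 0.94


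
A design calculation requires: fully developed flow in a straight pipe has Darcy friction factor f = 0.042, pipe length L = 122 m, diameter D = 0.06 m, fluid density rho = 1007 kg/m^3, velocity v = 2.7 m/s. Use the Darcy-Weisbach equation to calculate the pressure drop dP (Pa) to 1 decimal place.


dP = f * (L/D) * (rho*v^2/2)
dP = 0.042 * (122/0.06) * (1007*2.7^2/2)
L/D = 2033.33333333
rho*v^2/2 = 1007*7.29/2 = 3670.515
dP = 0.042 * 2033.33333333 * 3670.515
dP = 313462.0 Pa


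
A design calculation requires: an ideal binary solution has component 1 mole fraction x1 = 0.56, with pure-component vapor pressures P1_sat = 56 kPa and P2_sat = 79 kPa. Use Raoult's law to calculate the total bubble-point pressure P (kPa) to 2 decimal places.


P = x1*P1_sat + x2*P2_sat
x2 = 1 - x1 = 1 - 0.56 = 0.44
P = 0.56*56 + 0.44*79
P = 31.36 + 34.76
P = 66.12 kPa


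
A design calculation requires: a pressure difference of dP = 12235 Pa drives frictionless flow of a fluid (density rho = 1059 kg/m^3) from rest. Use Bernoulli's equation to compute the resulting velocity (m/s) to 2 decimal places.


v = sqrt(2*dP/rho)
v = sqrt(2*12235/1059)
v = sqrt(23.106704)
v = 4.81 m/s


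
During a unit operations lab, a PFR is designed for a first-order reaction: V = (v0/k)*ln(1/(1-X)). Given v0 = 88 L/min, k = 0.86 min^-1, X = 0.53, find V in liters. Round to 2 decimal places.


V = (v0/k) * ln(1/(1-X))
V = (88/0.86) * ln(1/(1-0.53))
V = 102.325581 * ln(2.12766)
V = 102.325581 * 0.755023
V = 77.26 L


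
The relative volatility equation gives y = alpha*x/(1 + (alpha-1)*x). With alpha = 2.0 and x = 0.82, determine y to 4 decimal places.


y = alpha*x / (1 + (alpha-1)*x)
y = 2.0*0.82 / (1 + (2.0-1)*0.82)
y = 1.64 / (1 + 0.82)
y = 1.64 / 1.82
y = 0.9011


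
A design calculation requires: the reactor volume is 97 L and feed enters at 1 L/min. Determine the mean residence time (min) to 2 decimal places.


tau = V / v0
tau = 97 / 1
tau = 97.00 min


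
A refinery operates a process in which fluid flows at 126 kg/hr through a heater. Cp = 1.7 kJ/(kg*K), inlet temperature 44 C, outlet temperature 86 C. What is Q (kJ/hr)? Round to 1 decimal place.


Q = m_dot * Cp * (T2 - T1)
Q = 126 * 1.7 * (86 - 44)
Q = 126 * 1.7 * 42
Q = 8996.4 kJ/hr


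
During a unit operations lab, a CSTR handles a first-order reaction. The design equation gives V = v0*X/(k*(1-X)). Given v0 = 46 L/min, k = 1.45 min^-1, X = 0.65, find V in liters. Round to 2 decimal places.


V = v0 * X / (k * (1 - X))
V = 46 * 0.65 / (1.45 * (1 - 0.65))
V = 29.9 / (1.45 * 0.35)
V = 29.9 / 0.5075
V = 58.92 L


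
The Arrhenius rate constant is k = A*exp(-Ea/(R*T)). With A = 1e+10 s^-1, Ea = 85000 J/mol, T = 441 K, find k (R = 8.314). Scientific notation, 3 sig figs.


k = A * exp(-Ea/(R*T))
k = 1e+10 * exp(-85000 / (8.314 * 441))
k = 1e+10 * exp(-23.183036)
k = 8.55e-01


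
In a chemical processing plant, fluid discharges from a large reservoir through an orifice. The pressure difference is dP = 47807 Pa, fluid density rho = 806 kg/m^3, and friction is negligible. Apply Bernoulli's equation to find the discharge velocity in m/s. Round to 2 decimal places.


v = sqrt(2*dP/rho)
v = sqrt(2*47807/806)
v = sqrt(118.627792)
v = 10.89 m/s


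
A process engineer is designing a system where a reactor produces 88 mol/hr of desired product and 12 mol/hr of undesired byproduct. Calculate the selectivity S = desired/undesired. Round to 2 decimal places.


S = desired product rate / undesired product rate
S = 88 / 12
S = 7.33


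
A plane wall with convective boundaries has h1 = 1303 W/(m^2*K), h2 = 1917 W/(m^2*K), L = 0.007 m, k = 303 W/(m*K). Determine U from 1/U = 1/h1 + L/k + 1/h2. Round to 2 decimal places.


1/U = 1/h1 + L/k + 1/h2
1/U = 1/1303 + 0.007/303 + 1/1917
1/U = 0.0007674597 + 2.31023e-05 + 0.0005216484
1/U = 0.0013122104
U = 762.07 W/(m^2*K)


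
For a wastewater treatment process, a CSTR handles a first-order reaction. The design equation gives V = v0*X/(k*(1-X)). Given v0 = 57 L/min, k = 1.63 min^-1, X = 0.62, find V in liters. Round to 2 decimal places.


V = v0 * X / (k * (1 - X))
V = 57 * 0.62 / (1.63 * (1 - 0.62))
V = 35.34 / (1.63 * 0.38)
V = 35.34 / 0.6194
V = 57.06 L


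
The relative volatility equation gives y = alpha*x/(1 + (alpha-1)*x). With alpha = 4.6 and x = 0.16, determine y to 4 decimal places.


y = alpha*x / (1 + (alpha-1)*x)
y = 4.6*0.16 / (1 + (4.6-1)*0.16)
y = 0.736 / (1 + 0.576)
y = 0.736 / 1.576
y = 0.4670


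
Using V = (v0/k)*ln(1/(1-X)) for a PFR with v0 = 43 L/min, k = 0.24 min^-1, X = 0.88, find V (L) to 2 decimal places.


V = (v0/k) * ln(1/(1-X))
V = (43/0.24) * ln(1/(1-0.88))
V = 179.166667 * ln(8.333333)
V = 179.166667 * 2.120263
V = 379.88 L


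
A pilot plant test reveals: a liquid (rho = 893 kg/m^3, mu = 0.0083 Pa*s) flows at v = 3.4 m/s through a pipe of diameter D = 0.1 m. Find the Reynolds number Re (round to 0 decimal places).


Re = rho * v * D / mu
Re = 893 * 3.4 * 0.1 / 0.0083
Re = 303.62 / 0.0083
Re = 36581


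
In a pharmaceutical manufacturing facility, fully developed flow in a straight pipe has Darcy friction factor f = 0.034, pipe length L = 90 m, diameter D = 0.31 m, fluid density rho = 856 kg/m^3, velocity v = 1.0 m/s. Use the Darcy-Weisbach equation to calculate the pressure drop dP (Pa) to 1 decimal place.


dP = f * (L/D) * (rho*v^2/2)
dP = 0.034 * (90/0.31) * (856*1.0^2/2)
L/D = 290.32258065
rho*v^2/2 = 856*1.0/2 = 428.0
dP = 0.034 * 290.32258065 * 428.0
dP = 4224.8 Pa


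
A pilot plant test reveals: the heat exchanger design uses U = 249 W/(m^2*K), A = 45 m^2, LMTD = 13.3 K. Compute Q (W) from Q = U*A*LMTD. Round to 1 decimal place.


Q = U * A * LMTD
Q = 249 * 45 * 13.3
Q = 149026.5 W


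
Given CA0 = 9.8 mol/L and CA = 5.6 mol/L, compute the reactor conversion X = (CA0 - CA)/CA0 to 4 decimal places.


X = (CA0 - CA) / CA0
X = (9.8 - 5.6) / 9.8
X = 4.2 / 9.8
X = 0.4286


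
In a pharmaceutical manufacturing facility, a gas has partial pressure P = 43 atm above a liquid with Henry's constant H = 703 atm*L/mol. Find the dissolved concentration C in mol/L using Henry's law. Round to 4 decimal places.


C = P / H
C = 43 / 703
C = 0.0612 mol/L


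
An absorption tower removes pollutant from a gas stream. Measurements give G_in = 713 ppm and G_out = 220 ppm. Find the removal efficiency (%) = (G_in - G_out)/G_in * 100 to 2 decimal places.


Efficiency = (G_in - G_out) / G_in * 100%
Efficiency = (713 - 220) / 713 * 100
Efficiency = 493 / 713 * 100
Efficiency = 69.14%


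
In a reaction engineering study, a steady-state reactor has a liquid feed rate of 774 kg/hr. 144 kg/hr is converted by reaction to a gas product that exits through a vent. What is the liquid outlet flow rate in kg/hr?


Steady-state mass balance on the main outlet: F_out = F_in - F_removed
F_out = 774 - 144
F_out = 630 kg/hr


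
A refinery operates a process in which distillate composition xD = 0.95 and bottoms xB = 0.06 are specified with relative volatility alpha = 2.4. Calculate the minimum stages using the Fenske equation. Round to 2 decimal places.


N_min = ln((xD*(1-xB))/(xB*(1-xD))) / ln(alpha)
Numerator inside ln: 0.893 / 0.003 = 297.666667
ln(297.666667) = 5.695974
ln(alpha) = ln(2.4) = 0.875469
N_min = 5.695974 / 0.875469 = 6.51


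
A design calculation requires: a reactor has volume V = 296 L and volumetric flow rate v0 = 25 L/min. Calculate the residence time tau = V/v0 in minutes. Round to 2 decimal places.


tau = V / v0
tau = 296 / 25
tau = 11.84 min


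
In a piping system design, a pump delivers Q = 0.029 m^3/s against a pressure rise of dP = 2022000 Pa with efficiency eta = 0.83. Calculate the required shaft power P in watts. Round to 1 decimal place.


P = Q * dP / eta
P = 0.029 * 2022000 / 0.83
P = 58638.0 / 0.83
P = 70648.2 W


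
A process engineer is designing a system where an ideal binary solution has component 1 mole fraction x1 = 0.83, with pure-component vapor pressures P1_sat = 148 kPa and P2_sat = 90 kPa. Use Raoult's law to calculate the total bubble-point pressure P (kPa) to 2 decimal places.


P = x1*P1_sat + x2*P2_sat
x2 = 1 - x1 = 1 - 0.83 = 0.17
P = 0.83*148 + 0.17*90
P = 122.84 + 15.3
P = 138.14 kPa


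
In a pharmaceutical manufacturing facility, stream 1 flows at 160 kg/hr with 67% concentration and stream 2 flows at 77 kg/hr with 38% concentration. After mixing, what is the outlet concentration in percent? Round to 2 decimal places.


Mass balance on solute: F1*x1 + F2*x2 = F3*x3
F3 = F1 + F2 = 160 + 77 = 237 kg/hr
x3 = (F1*x1 + F2*x2)/F3
x3 = (160*0.67 + 77*0.38) / 237
x3 = 57.58%


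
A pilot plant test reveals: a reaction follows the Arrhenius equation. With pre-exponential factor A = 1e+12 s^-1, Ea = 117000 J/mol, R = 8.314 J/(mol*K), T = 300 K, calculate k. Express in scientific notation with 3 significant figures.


k = A * exp(-Ea/(R*T))
k = 1e+12 * exp(-117000 / (8.314 * 300))
k = 1e+12 * exp(-46.908828)
k = 4.24e-09


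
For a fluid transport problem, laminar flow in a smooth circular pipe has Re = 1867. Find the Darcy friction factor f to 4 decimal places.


f = 64 / Re
f = 64 / 1867
f = 0.0343


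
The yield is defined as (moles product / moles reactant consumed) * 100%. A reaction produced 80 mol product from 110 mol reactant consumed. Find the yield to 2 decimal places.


Yield = (moles product / moles consumed) * 100%
Yield = (80 / 110) * 100
Yield = 0.7273 * 100
Yield = 72.73%


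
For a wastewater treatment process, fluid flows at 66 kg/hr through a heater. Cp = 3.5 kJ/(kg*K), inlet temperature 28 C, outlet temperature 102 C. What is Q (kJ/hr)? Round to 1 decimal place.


Q = m_dot * Cp * (T2 - T1)
Q = 66 * 3.5 * (102 - 28)
Q = 66 * 3.5 * 74
Q = 17094.0 kJ/hr


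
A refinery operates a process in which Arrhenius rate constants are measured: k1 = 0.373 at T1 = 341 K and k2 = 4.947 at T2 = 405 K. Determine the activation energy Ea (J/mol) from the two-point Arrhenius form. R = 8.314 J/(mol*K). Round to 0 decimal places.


Ea = R * ln(k2/k1) / (1/T1 - 1/T2)
ln(k2/k1) = ln(4.947/0.373) = 2.5849582
1/T1 - 1/T2 = 1/341 - 1/405 = 0.000463415517
Ea = 8.314 * 2.5849582 / 0.000463415517
Ea = 46376 J/mol


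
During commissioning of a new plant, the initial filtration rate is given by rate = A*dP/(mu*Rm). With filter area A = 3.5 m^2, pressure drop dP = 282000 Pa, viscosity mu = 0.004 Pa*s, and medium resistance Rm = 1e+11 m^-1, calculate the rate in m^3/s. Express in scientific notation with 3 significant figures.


rate = A * dP / (mu * Rm)
rate = 3.5 * 282000 / (0.004 * 1e+11)
rate = 987000.0 / 4.000e+08
rate = 2.47e-03 m^3/s


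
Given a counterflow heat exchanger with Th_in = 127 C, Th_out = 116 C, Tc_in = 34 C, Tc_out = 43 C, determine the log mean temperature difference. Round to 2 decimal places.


dT1 = Th_in - Tc_out = 127 - 43 = 84
dT2 = Th_out - Tc_in = 116 - 34 = 82
LMTD = (dT1 - dT2) / ln(dT1/dT2)
LMTD = (84 - 82) / ln(84/82)
LMTD = 83.00 K


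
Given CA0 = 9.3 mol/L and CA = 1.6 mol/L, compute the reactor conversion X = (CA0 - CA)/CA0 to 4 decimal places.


X = (CA0 - CA) / CA0
X = (9.3 - 1.6) / 9.3
X = 7.7 / 9.3
X = 0.8280


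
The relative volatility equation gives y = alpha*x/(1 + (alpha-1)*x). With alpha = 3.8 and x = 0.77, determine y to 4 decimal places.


y = alpha*x / (1 + (alpha-1)*x)
y = 3.8*0.77 / (1 + (3.8-1)*0.77)
y = 2.926 / (1 + 2.156)
y = 2.926 / 3.156
y = 0.9271


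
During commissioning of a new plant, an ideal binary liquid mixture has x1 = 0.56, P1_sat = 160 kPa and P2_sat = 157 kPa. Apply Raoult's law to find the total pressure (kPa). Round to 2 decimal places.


P = x1*P1_sat + x2*P2_sat
x2 = 1 - x1 = 1 - 0.56 = 0.44
P = 0.56*160 + 0.44*157
P = 89.6 + 69.08
P = 158.68 kPa


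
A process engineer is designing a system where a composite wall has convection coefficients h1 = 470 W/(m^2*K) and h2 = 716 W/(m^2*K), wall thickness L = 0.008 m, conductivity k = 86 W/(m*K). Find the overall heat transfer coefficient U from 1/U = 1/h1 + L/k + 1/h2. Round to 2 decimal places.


1/U = 1/h1 + L/k + 1/h2
1/U = 1/470 + 0.008/86 + 1/716
1/U = 0.0021276596 + 9.30233e-05 + 0.001396648
1/U = 0.0036173309
U = 276.45 W/(m^2*K)


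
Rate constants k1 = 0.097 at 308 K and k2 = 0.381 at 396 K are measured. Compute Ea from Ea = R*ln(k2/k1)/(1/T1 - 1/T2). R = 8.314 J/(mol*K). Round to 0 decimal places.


Ea = R * ln(k2/k1) / (1/T1 - 1/T2)
ln(k2/k1) = ln(0.381/0.097) = 1.3680884
1/T1 - 1/T2 = 1/308 - 1/396 = 0.000721500722
Ea = 8.314 * 1.3680884 / 0.000721500722
Ea = 15765 J/mol


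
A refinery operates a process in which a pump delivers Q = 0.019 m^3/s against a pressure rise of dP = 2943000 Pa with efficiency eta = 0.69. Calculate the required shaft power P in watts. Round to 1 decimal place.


P = Q * dP / eta
P = 0.019 * 2943000 / 0.69
P = 55917.0 / 0.69
P = 81039.1 W


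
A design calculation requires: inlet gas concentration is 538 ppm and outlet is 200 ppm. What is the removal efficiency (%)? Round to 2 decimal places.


Efficiency = (G_in - G_out) / G_in * 100%
Efficiency = (538 - 200) / 538 * 100
Efficiency = 338 / 538 * 100
Efficiency = 62.83%


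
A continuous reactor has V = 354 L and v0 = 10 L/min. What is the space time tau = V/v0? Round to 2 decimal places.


tau = V / v0
tau = 354 / 10
tau = 35.40 min


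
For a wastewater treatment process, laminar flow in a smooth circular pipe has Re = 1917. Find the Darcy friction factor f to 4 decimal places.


f = 64 / Re
f = 64 / 1917
f = 0.0334


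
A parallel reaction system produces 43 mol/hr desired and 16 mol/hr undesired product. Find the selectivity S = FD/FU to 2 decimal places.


S = desired product rate / undesired product rate
S = 43 / 16
S = 2.69


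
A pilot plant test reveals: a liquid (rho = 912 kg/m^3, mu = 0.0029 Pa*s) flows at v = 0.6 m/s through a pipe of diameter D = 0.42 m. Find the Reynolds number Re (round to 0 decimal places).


Re = rho * v * D / mu
Re = 912 * 0.6 * 0.42 / 0.0029
Re = 229.824 / 0.0029
Re = 79250


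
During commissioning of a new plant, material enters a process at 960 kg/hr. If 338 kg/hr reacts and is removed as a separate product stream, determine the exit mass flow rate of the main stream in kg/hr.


Steady-state mass balance on the main outlet: F_out = F_in - F_removed
F_out = 960 - 338
F_out = 622 kg/hr


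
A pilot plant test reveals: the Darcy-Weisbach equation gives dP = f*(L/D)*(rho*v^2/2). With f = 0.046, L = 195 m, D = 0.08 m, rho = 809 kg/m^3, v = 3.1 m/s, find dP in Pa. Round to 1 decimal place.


dP = f * (L/D) * (rho*v^2/2)
dP = 0.046 * (195/0.08) * (809*3.1^2/2)
L/D = 2437.5
rho*v^2/2 = 809*9.61/2 = 3887.245
dP = 0.046 * 2437.5 * 3887.245
dP = 435857.3 Pa


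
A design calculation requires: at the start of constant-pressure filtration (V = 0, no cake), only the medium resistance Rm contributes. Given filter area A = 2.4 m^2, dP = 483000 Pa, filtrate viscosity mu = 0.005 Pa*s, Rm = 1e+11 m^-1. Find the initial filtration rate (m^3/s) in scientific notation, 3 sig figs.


rate = A * dP / (mu * Rm)
rate = 2.4 * 483000 / (0.005 * 1e+11)
rate = 1159200.0 / 5.000e+08
rate = 2.32e-03 m^3/s


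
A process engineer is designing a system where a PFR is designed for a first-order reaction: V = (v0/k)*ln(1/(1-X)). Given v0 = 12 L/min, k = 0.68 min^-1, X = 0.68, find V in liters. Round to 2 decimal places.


V = (v0/k) * ln(1/(1-X))
V = (12/0.68) * ln(1/(1-0.68))
V = 17.647059 * ln(3.125)
V = 17.647059 * 1.139434
V = 20.11 L


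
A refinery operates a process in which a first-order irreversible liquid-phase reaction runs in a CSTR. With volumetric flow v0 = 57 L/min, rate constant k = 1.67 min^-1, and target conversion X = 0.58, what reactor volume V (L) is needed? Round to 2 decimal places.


V = v0 * X / (k * (1 - X))
V = 57 * 0.58 / (1.67 * (1 - 0.58))
V = 33.06 / (1.67 * 0.42)
V = 33.06 / 0.7014
V = 47.13 L


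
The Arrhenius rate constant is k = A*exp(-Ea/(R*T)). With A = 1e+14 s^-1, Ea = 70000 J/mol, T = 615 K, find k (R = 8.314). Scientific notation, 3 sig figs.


k = A * exp(-Ea/(R*T))
k = 1e+14 * exp(-70000 / (8.314 * 615))
k = 1e+14 * exp(-13.690298)
k = 1.13e+08


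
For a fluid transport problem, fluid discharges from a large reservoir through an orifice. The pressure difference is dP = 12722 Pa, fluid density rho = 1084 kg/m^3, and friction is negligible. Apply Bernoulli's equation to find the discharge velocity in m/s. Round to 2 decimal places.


v = sqrt(2*dP/rho)
v = sqrt(2*12722/1084)
v = sqrt(23.472325)
v = 4.84 m/s


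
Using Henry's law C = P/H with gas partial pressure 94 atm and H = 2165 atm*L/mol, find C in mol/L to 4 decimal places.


C = P / H
C = 94 / 2165
C = 0.0434 mol/L


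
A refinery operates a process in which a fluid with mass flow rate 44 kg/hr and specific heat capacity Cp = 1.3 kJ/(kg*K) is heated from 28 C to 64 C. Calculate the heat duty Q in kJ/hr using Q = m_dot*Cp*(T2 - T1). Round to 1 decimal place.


Q = m_dot * Cp * (T2 - T1)
Q = 44 * 1.3 * (64 - 28)
Q = 44 * 1.3 * 36
Q = 2059.2 kJ/hr


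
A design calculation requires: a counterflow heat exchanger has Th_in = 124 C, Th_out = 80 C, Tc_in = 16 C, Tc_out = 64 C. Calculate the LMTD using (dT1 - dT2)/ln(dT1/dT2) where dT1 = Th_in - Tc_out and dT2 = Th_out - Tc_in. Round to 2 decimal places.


dT1 = Th_in - Tc_out = 124 - 64 = 60
dT2 = Th_out - Tc_in = 80 - 16 = 64
LMTD = (dT1 - dT2) / ln(dT1/dT2)
LMTD = (60 - 64) / ln(60/64)
LMTD = 61.98 K


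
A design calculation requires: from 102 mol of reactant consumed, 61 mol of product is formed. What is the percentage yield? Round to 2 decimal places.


Yield = (moles product / moles consumed) * 100%
Yield = (61 / 102) * 100
Yield = 0.598 * 100
Yield = 59.80%


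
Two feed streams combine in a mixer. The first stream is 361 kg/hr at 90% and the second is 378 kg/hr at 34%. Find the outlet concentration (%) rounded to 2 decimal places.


Mass balance on solute: F1*x1 + F2*x2 = F3*x3
F3 = F1 + F2 = 361 + 378 = 739 kg/hr
x3 = (F1*x1 + F2*x2)/F3
x3 = (361*0.9 + 378*0.34) / 739
x3 = 61.36%


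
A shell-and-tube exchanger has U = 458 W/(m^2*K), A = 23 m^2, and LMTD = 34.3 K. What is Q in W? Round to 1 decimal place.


Q = U * A * LMTD
Q = 458 * 23 * 34.3
Q = 361316.2 W


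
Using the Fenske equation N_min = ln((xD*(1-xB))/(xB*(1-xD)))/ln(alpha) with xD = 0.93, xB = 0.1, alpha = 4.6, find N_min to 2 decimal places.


N_min = ln((xD*(1-xB))/(xB*(1-xD))) / ln(alpha)
Numerator inside ln: 0.837 / 0.007 = 119.571429
ln(119.571429) = 4.783914
ln(alpha) = ln(4.6) = 1.526056
N_min = 4.783914 / 1.526056 = 3.13


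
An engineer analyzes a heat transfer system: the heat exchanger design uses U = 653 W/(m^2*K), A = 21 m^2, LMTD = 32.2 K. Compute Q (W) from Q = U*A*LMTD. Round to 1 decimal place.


Q = U * A * LMTD
Q = 653 * 21 * 32.2
Q = 441558.6 W


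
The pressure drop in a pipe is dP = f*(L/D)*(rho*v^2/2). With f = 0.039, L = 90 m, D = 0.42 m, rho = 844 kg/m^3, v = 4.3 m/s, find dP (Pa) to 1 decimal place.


dP = f * (L/D) * (rho*v^2/2)
dP = 0.039 * (90/0.42) * (844*4.3^2/2)
L/D = 214.28571429
rho*v^2/2 = 844*18.49/2 = 7802.78
dP = 0.039 * 214.28571429 * 7802.78
dP = 65208.9 Pa


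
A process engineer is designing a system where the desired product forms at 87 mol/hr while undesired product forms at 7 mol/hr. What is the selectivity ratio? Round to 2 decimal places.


S = desired product rate / undesired product rate
S = 87 / 7
S = 12.43


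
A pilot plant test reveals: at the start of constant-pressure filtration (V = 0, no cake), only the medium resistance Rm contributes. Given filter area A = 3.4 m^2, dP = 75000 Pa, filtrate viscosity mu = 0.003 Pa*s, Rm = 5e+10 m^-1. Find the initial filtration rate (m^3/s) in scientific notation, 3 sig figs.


rate = A * dP / (mu * Rm)
rate = 3.4 * 75000 / (0.003 * 5e+10)
rate = 255000.0 / 1.500e+08
rate = 1.70e-03 m^3/s


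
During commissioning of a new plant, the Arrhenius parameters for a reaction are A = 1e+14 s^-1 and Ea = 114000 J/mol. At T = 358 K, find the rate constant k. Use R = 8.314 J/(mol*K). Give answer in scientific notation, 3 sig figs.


k = A * exp(-Ea/(R*T))
k = 1e+14 * exp(-114000 / (8.314 * 358))
k = 1e+14 * exp(-38.301149)
k = 2.32e-03


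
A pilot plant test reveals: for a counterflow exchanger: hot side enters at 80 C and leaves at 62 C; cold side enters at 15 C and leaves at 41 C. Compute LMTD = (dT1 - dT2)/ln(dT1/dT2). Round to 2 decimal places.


dT1 = Th_in - Tc_out = 80 - 41 = 39
dT2 = Th_out - Tc_in = 62 - 15 = 47
LMTD = (dT1 - dT2) / ln(dT1/dT2)
LMTD = (39 - 47) / ln(39/47)
LMTD = 42.88 K


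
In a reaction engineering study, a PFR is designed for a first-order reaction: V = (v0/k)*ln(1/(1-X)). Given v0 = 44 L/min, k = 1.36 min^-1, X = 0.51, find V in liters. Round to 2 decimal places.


V = (v0/k) * ln(1/(1-X))
V = (44/1.36) * ln(1/(1-0.51))
V = 32.352941 * ln(2.040816)
V = 32.352941 * 0.71335
V = 23.08 L


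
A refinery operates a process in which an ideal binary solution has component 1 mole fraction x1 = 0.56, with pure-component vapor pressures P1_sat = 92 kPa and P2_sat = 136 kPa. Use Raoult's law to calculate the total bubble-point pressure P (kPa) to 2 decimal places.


P = x1*P1_sat + x2*P2_sat
x2 = 1 - x1 = 1 - 0.56 = 0.44
P = 0.56*92 + 0.44*136
P = 51.52 + 59.84
P = 111.36 kPa


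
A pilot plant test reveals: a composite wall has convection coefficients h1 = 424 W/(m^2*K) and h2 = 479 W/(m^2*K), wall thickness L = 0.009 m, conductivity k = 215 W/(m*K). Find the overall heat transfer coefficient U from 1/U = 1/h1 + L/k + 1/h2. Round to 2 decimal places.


1/U = 1/h1 + L/k + 1/h2
1/U = 1/424 + 0.009/215 + 1/479
1/U = 0.0023584906 + 4.18605e-05 + 0.0020876827
1/U = 0.0044880338
U = 222.81 W/(m^2*K)


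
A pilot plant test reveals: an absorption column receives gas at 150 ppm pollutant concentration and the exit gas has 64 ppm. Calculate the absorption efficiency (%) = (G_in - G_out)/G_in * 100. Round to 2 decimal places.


Efficiency = (G_in - G_out) / G_in * 100%
Efficiency = (150 - 64) / 150 * 100
Efficiency = 86 / 150 * 100
Efficiency = 57.33%


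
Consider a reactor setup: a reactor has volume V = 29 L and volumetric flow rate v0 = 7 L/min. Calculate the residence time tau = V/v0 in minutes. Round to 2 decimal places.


tau = V / v0
tau = 29 / 7
tau = 4.14 min


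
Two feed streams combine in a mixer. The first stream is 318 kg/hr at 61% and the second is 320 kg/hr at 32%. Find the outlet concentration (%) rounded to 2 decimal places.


Mass balance on solute: F1*x1 + F2*x2 = F3*x3
F3 = F1 + F2 = 318 + 320 = 638 kg/hr
x3 = (F1*x1 + F2*x2)/F3
x3 = (318*0.61 + 320*0.32) / 638
x3 = 46.45%


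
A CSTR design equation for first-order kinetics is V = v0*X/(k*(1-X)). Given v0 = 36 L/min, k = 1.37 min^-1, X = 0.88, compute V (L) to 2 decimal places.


V = v0 * X / (k * (1 - X))
V = 36 * 0.88 / (1.37 * (1 - 0.88))
V = 31.68 / (1.37 * 0.12)
V = 31.68 / 0.1644
V = 192.70 L


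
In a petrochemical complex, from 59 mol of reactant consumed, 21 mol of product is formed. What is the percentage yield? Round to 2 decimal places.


Yield = (moles product / moles consumed) * 100%
Yield = (21 / 59) * 100
Yield = 0.3559 * 100
Yield = 35.59%


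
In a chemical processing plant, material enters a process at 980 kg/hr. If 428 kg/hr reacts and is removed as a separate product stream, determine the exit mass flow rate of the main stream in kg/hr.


Steady-state mass balance on the main outlet: F_out = F_in - F_removed
F_out = 980 - 428
F_out = 552 kg/hr


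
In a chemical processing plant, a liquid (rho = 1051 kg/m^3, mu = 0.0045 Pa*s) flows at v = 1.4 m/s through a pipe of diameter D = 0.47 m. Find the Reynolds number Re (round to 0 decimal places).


Re = rho * v * D / mu
Re = 1051 * 1.4 * 0.47 / 0.0045
Re = 691.558 / 0.0045
Re = 153680


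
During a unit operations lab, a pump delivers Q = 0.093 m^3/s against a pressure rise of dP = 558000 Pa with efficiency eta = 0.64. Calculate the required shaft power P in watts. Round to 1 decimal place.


P = Q * dP / eta
P = 0.093 * 558000 / 0.64
P = 51894.0 / 0.64
P = 81084.4 W


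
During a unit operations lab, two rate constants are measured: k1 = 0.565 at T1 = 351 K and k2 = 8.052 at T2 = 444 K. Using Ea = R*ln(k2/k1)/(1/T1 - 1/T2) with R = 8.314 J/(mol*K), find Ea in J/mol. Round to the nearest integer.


Ea = R * ln(k2/k1) / (1/T1 - 1/T2)
ln(k2/k1) = ln(8.052/0.565) = 2.6568501
1/T1 - 1/T2 = 1/351 - 1/444 = 0.000596750597
Ea = 8.314 * 2.6568501 / 0.000596750597
Ea = 37016 J/mol


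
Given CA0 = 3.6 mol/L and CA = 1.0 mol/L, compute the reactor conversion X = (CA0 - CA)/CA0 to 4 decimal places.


X = (CA0 - CA) / CA0
X = (3.6 - 1.0) / 3.6
X = 2.6 / 3.6
X = 0.7222


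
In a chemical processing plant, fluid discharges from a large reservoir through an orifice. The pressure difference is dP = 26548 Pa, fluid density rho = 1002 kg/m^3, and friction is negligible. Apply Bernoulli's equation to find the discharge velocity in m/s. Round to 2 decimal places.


v = sqrt(2*dP/rho)
v = sqrt(2*26548/1002)
v = sqrt(52.99002)
v = 7.28 m/s


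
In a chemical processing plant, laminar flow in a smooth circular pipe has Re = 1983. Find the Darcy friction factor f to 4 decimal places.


f = 64 / Re
f = 64 / 1983
f = 0.0323


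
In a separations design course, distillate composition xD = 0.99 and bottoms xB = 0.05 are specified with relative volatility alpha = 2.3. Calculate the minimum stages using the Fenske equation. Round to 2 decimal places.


N_min = ln((xD*(1-xB))/(xB*(1-xD))) / ln(alpha)
Numerator inside ln: 0.9405 / 0.0005 = 1881.0
ln(1881.0) = 7.539559
ln(alpha) = ln(2.3) = 0.832909
N_min = 7.539559 / 0.832909 = 9.05


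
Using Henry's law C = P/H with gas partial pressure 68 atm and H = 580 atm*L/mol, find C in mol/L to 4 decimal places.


C = P / H
C = 68 / 580
C = 0.1172 mol/L


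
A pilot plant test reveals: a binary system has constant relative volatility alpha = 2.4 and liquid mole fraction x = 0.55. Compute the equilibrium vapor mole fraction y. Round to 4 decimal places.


y = alpha*x / (1 + (alpha-1)*x)
y = 2.4*0.55 / (1 + (2.4-1)*0.55)
y = 1.32 / (1 + 0.77)
y = 1.32 / 1.77
y = 0.7458


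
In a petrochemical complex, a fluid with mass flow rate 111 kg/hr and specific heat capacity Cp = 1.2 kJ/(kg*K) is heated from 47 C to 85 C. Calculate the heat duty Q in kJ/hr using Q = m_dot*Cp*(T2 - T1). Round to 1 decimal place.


Q = m_dot * Cp * (T2 - T1)
Q = 111 * 1.2 * (85 - 47)
Q = 111 * 1.2 * 38
Q = 5061.6 kJ/hr


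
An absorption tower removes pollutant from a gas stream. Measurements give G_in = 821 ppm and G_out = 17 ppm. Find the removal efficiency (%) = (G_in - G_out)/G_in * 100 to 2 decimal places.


Efficiency = (G_in - G_out) / G_in * 100%
Efficiency = (821 - 17) / 821 * 100
Efficiency = 804 / 821 * 100
Efficiency = 97.93%


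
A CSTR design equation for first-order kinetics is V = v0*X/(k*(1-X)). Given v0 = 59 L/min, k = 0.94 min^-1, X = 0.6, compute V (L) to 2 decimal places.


V = v0 * X / (k * (1 - X))
V = 59 * 0.6 / (0.94 * (1 - 0.6))
V = 35.4 / (0.94 * 0.4)
V = 35.4 / 0.376
V = 94.15 L


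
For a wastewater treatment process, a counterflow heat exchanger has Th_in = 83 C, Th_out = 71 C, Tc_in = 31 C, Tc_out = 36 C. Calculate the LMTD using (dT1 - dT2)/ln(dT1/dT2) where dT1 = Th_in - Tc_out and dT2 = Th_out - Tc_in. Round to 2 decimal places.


dT1 = Th_in - Tc_out = 83 - 36 = 47
dT2 = Th_out - Tc_in = 71 - 31 = 40
LMTD = (dT1 - dT2) / ln(dT1/dT2)
LMTD = (47 - 40) / ln(47/40)
LMTD = 43.41 K


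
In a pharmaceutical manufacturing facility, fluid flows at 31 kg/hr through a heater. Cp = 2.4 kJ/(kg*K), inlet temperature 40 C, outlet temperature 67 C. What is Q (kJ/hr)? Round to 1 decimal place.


Q = m_dot * Cp * (T2 - T1)
Q = 31 * 2.4 * (67 - 40)
Q = 31 * 2.4 * 27
Q = 2008.8 kJ/hr


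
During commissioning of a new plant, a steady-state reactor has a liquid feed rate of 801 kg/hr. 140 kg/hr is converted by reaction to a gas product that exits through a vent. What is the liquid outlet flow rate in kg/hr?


Steady-state mass balance on the main outlet: F_out = F_in - F_removed
F_out = 801 - 140
F_out = 661 kg/hr


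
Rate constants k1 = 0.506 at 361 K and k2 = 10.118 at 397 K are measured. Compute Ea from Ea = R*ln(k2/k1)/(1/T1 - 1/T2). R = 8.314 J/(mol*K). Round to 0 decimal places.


Ea = R * ln(k2/k1) / (1/T1 - 1/T2)
ln(k2/k1) = ln(10.118/0.506) = 2.9955346
1/T1 - 1/T2 = 1/361 - 1/397 = 0.000251191415
Ea = 8.314 * 2.9955346 / 0.000251191415
Ea = 99147 J/mol


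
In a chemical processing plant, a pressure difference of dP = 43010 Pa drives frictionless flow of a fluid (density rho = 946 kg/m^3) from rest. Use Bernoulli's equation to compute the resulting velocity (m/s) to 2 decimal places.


v = sqrt(2*dP/rho)
v = sqrt(2*43010/946)
v = sqrt(90.930233)
v = 9.54 m/s


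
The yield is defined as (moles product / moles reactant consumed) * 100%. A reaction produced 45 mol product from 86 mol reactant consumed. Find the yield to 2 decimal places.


Yield = (moles product / moles consumed) * 100%
Yield = (45 / 86) * 100
Yield = 0.5233 * 100
Yield = 52.33%


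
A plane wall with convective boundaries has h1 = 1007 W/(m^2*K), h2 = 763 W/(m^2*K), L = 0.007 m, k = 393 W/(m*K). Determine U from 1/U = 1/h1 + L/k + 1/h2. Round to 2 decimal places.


1/U = 1/h1 + L/k + 1/h2
1/U = 1/1007 + 0.007/393 + 1/763
1/U = 0.0009930487 + 1.78117e-05 + 0.001310616
1/U = 0.0023214764
U = 430.76 W/(m^2*K)


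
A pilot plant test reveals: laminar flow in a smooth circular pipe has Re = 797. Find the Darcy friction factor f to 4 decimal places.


f = 64 / Re
f = 64 / 797
f = 0.0803


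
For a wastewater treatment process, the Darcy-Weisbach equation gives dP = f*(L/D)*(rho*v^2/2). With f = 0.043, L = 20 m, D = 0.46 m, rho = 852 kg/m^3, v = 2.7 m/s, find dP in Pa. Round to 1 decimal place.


dP = f * (L/D) * (rho*v^2/2)
dP = 0.043 * (20/0.46) * (852*2.7^2/2)
L/D = 43.47826087
rho*v^2/2 = 852*7.29/2 = 3105.54
dP = 0.043 * 43.47826087 * 3105.54
dP = 5806.0 Pa


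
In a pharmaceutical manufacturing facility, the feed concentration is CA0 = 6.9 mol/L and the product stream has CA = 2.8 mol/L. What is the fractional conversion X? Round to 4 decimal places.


X = (CA0 - CA) / CA0
X = (6.9 - 2.8) / 6.9
X = 4.1 / 6.9
X = 0.5942
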